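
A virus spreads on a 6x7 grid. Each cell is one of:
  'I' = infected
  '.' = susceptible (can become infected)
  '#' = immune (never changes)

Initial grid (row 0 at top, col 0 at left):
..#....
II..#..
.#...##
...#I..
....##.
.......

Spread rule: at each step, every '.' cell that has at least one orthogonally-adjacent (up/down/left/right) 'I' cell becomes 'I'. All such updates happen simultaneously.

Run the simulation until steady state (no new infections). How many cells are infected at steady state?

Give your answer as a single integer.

Answer: 34

Derivation:
Step 0 (initial): 3 infected
Step 1: +6 new -> 9 infected
Step 2: +5 new -> 14 infected
Step 3: +5 new -> 19 infected
Step 4: +5 new -> 24 infected
Step 5: +5 new -> 29 infected
Step 6: +4 new -> 33 infected
Step 7: +1 new -> 34 infected
Step 8: +0 new -> 34 infected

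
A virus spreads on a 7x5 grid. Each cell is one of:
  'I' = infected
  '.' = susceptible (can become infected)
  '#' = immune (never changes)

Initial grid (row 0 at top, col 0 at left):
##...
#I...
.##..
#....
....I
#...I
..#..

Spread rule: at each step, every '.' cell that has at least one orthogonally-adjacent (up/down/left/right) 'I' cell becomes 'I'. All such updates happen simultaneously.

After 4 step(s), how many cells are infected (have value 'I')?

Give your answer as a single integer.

Answer: 25

Derivation:
Step 0 (initial): 3 infected
Step 1: +5 new -> 8 infected
Step 2: +7 new -> 15 infected
Step 3: +6 new -> 21 infected
Step 4: +4 new -> 25 infected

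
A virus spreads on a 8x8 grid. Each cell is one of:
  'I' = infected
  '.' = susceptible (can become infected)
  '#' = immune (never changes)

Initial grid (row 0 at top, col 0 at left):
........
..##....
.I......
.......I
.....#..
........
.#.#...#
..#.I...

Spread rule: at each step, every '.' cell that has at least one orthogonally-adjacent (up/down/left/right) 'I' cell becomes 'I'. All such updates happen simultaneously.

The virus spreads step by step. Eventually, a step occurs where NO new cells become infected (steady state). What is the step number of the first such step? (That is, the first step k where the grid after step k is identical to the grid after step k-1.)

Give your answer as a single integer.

Answer: 8

Derivation:
Step 0 (initial): 3 infected
Step 1: +10 new -> 13 infected
Step 2: +14 new -> 27 infected
Step 3: +17 new -> 44 infected
Step 4: +7 new -> 51 infected
Step 5: +4 new -> 55 infected
Step 6: +1 new -> 56 infected
Step 7: +1 new -> 57 infected
Step 8: +0 new -> 57 infected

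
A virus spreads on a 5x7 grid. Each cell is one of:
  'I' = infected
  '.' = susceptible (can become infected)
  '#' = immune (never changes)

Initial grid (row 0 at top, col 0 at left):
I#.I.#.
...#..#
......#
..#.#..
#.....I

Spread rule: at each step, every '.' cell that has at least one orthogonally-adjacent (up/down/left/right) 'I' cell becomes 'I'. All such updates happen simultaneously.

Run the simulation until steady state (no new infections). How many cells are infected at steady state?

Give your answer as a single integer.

Answer: 26

Derivation:
Step 0 (initial): 3 infected
Step 1: +5 new -> 8 infected
Step 2: +6 new -> 14 infected
Step 3: +7 new -> 21 infected
Step 4: +4 new -> 25 infected
Step 5: +1 new -> 26 infected
Step 6: +0 new -> 26 infected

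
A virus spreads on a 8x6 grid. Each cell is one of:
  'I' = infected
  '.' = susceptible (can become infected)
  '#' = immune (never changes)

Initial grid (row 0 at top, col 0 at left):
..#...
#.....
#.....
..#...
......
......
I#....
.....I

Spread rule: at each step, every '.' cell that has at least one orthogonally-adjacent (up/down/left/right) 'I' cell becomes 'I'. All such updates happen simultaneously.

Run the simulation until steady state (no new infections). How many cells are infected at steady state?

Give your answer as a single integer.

Step 0 (initial): 2 infected
Step 1: +4 new -> 6 infected
Step 2: +6 new -> 12 infected
Step 3: +7 new -> 19 infected
Step 4: +6 new -> 25 infected
Step 5: +4 new -> 29 infected
Step 6: +5 new -> 34 infected
Step 7: +5 new -> 39 infected
Step 8: +3 new -> 42 infected
Step 9: +1 new -> 43 infected
Step 10: +0 new -> 43 infected

Answer: 43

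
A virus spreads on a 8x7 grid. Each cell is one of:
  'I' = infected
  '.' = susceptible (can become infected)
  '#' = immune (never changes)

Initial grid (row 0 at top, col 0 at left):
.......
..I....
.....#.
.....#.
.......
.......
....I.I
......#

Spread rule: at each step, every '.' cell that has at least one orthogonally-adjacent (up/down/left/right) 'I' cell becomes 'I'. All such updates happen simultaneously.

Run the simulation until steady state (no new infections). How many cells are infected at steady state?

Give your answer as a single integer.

Step 0 (initial): 3 infected
Step 1: +9 new -> 12 infected
Step 2: +14 new -> 26 infected
Step 3: +15 new -> 41 infected
Step 4: +8 new -> 49 infected
Step 5: +4 new -> 53 infected
Step 6: +0 new -> 53 infected

Answer: 53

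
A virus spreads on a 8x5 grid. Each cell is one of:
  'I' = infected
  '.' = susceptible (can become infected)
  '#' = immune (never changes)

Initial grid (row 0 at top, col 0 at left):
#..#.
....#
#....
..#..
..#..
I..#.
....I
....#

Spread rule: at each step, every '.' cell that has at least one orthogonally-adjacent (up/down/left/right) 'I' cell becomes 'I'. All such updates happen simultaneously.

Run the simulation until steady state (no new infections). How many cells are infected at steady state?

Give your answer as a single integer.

Step 0 (initial): 2 infected
Step 1: +5 new -> 7 infected
Step 2: +8 new -> 15 infected
Step 3: +5 new -> 20 infected
Step 4: +3 new -> 23 infected
Step 5: +3 new -> 26 infected
Step 6: +4 new -> 30 infected
Step 7: +1 new -> 31 infected
Step 8: +0 new -> 31 infected

Answer: 31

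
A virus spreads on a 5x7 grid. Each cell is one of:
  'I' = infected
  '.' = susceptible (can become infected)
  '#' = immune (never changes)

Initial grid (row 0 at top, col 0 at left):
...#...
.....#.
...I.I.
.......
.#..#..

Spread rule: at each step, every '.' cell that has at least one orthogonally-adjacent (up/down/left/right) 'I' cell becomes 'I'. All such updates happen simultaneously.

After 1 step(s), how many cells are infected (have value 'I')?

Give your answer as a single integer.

Answer: 8

Derivation:
Step 0 (initial): 2 infected
Step 1: +6 new -> 8 infected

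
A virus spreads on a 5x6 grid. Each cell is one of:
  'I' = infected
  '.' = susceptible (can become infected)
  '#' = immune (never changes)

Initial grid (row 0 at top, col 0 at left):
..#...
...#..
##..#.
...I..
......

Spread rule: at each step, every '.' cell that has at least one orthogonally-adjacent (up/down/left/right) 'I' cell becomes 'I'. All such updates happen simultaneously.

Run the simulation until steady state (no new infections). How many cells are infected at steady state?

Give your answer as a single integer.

Step 0 (initial): 1 infected
Step 1: +4 new -> 5 infected
Step 2: +5 new -> 10 infected
Step 3: +5 new -> 15 infected
Step 4: +3 new -> 18 infected
Step 5: +4 new -> 22 infected
Step 6: +2 new -> 24 infected
Step 7: +1 new -> 25 infected
Step 8: +0 new -> 25 infected

Answer: 25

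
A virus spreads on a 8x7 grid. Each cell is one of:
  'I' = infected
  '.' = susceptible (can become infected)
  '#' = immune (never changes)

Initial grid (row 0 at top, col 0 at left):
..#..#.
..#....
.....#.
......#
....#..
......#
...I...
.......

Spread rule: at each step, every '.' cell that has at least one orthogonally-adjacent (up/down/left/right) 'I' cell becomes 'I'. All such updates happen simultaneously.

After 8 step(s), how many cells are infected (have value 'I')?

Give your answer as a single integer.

Answer: 46

Derivation:
Step 0 (initial): 1 infected
Step 1: +4 new -> 5 infected
Step 2: +7 new -> 12 infected
Step 3: +8 new -> 20 infected
Step 4: +8 new -> 28 infected
Step 5: +7 new -> 35 infected
Step 6: +4 new -> 39 infected
Step 7: +4 new -> 43 infected
Step 8: +3 new -> 46 infected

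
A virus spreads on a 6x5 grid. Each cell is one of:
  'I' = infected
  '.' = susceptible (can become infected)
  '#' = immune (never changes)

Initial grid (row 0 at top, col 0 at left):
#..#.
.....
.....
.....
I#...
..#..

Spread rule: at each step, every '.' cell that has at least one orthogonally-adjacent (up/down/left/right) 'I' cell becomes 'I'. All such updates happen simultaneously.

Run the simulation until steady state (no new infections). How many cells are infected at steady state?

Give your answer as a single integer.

Answer: 26

Derivation:
Step 0 (initial): 1 infected
Step 1: +2 new -> 3 infected
Step 2: +3 new -> 6 infected
Step 3: +3 new -> 9 infected
Step 4: +4 new -> 13 infected
Step 5: +5 new -> 18 infected
Step 6: +5 new -> 23 infected
Step 7: +2 new -> 25 infected
Step 8: +1 new -> 26 infected
Step 9: +0 new -> 26 infected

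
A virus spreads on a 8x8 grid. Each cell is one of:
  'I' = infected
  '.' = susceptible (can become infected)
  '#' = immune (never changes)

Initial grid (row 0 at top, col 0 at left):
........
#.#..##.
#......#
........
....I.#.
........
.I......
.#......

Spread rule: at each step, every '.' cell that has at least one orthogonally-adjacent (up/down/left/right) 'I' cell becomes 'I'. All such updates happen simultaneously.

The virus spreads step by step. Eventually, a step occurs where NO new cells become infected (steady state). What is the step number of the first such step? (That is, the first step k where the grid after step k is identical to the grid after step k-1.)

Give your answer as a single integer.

Step 0 (initial): 2 infected
Step 1: +7 new -> 9 infected
Step 2: +13 new -> 22 infected
Step 3: +11 new -> 33 infected
Step 4: +10 new -> 43 infected
Step 5: +6 new -> 49 infected
Step 6: +4 new -> 53 infected
Step 7: +2 new -> 55 infected
Step 8: +1 new -> 56 infected
Step 9: +0 new -> 56 infected

Answer: 9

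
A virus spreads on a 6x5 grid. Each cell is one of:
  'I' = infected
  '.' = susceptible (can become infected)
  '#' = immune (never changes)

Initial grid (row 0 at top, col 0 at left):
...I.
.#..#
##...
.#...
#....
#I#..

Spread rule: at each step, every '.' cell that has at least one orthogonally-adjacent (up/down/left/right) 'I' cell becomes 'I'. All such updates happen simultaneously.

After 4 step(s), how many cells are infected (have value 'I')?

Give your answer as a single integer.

Step 0 (initial): 2 infected
Step 1: +4 new -> 6 infected
Step 2: +4 new -> 10 infected
Step 3: +6 new -> 16 infected
Step 4: +4 new -> 20 infected

Answer: 20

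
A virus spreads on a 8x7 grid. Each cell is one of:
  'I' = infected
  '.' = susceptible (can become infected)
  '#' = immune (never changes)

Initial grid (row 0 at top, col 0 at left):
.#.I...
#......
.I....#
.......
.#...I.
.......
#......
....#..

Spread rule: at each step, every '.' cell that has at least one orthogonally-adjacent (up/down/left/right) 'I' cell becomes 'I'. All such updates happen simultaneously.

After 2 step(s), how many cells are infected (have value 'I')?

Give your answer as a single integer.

Answer: 27

Derivation:
Step 0 (initial): 3 infected
Step 1: +11 new -> 14 infected
Step 2: +13 new -> 27 infected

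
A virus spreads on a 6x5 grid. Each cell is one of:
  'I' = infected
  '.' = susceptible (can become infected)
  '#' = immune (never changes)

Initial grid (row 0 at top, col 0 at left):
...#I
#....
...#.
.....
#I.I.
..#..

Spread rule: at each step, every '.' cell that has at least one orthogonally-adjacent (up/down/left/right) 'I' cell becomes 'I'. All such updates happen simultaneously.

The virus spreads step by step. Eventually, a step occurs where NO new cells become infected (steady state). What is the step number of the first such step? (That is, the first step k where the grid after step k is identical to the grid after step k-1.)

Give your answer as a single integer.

Answer: 6

Derivation:
Step 0 (initial): 3 infected
Step 1: +7 new -> 10 infected
Step 2: +8 new -> 18 infected
Step 3: +4 new -> 22 infected
Step 4: +2 new -> 24 infected
Step 5: +1 new -> 25 infected
Step 6: +0 new -> 25 infected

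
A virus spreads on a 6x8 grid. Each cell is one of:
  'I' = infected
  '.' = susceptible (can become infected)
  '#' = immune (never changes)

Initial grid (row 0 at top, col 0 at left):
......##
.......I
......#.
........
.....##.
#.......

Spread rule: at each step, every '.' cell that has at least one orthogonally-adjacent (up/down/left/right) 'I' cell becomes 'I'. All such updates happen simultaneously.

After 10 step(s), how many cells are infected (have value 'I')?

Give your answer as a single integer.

Answer: 42

Derivation:
Step 0 (initial): 1 infected
Step 1: +2 new -> 3 infected
Step 2: +2 new -> 5 infected
Step 3: +5 new -> 10 infected
Step 4: +5 new -> 15 infected
Step 5: +5 new -> 20 infected
Step 6: +6 new -> 26 infected
Step 7: +6 new -> 32 infected
Step 8: +5 new -> 37 infected
Step 9: +3 new -> 40 infected
Step 10: +2 new -> 42 infected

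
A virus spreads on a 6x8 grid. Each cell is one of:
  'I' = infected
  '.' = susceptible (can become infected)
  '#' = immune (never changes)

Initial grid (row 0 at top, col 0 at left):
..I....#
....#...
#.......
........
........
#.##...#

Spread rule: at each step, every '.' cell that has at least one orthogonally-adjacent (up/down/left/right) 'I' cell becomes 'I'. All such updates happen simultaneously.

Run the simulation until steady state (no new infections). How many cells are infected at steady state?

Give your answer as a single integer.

Answer: 41

Derivation:
Step 0 (initial): 1 infected
Step 1: +3 new -> 4 infected
Step 2: +5 new -> 9 infected
Step 3: +5 new -> 14 infected
Step 4: +6 new -> 20 infected
Step 5: +6 new -> 26 infected
Step 6: +6 new -> 32 infected
Step 7: +4 new -> 36 infected
Step 8: +3 new -> 39 infected
Step 9: +2 new -> 41 infected
Step 10: +0 new -> 41 infected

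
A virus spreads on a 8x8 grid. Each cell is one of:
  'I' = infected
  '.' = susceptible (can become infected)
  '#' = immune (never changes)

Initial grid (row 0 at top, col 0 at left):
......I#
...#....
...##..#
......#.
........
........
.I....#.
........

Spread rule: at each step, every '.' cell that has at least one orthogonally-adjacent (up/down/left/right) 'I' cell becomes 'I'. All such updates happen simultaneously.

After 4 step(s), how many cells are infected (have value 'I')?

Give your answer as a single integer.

Step 0 (initial): 2 infected
Step 1: +6 new -> 8 infected
Step 2: +10 new -> 18 infected
Step 3: +9 new -> 27 infected
Step 4: +9 new -> 36 infected

Answer: 36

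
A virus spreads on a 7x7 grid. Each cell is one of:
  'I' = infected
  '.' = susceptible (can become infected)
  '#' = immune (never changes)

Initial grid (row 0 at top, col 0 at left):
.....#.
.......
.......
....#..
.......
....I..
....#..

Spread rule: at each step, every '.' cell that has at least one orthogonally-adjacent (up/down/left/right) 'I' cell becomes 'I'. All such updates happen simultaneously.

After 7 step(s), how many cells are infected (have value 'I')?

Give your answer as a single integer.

Answer: 43

Derivation:
Step 0 (initial): 1 infected
Step 1: +3 new -> 4 infected
Step 2: +6 new -> 10 infected
Step 3: +7 new -> 17 infected
Step 4: +7 new -> 24 infected
Step 5: +8 new -> 32 infected
Step 6: +6 new -> 38 infected
Step 7: +5 new -> 43 infected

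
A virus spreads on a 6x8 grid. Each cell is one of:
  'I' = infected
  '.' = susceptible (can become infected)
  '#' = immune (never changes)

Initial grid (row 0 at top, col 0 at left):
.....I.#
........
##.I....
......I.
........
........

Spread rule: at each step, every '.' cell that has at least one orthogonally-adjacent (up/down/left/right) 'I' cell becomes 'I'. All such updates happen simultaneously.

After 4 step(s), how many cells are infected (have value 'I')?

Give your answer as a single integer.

Answer: 41

Derivation:
Step 0 (initial): 3 infected
Step 1: +11 new -> 14 infected
Step 2: +12 new -> 26 infected
Step 3: +9 new -> 35 infected
Step 4: +6 new -> 41 infected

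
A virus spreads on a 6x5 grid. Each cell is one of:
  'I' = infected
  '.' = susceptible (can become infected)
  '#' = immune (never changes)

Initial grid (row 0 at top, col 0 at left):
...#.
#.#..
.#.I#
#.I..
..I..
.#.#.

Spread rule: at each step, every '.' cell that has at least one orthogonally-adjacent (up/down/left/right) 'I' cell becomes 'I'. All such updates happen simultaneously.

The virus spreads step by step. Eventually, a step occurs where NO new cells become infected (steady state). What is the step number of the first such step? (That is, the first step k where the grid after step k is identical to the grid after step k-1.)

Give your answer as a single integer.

Answer: 4

Derivation:
Step 0 (initial): 3 infected
Step 1: +7 new -> 10 infected
Step 2: +4 new -> 14 infected
Step 3: +3 new -> 17 infected
Step 4: +0 new -> 17 infected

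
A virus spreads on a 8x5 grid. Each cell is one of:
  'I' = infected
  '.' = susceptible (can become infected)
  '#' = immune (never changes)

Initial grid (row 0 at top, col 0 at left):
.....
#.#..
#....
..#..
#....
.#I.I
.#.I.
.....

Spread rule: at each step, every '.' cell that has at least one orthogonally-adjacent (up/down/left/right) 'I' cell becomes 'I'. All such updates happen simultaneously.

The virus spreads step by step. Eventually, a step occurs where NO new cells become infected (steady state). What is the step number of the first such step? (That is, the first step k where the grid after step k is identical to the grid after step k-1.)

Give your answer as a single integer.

Answer: 8

Derivation:
Step 0 (initial): 3 infected
Step 1: +6 new -> 9 infected
Step 2: +5 new -> 14 infected
Step 3: +4 new -> 18 infected
Step 4: +5 new -> 23 infected
Step 5: +5 new -> 28 infected
Step 6: +3 new -> 31 infected
Step 7: +2 new -> 33 infected
Step 8: +0 new -> 33 infected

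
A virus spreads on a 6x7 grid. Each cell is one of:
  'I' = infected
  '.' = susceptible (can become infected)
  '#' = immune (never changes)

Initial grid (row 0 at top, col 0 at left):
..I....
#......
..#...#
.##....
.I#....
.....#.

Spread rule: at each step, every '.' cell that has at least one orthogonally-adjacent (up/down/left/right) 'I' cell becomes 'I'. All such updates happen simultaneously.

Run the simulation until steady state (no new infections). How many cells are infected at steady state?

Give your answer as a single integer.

Step 0 (initial): 2 infected
Step 1: +5 new -> 7 infected
Step 2: +7 new -> 14 infected
Step 3: +6 new -> 20 infected
Step 4: +6 new -> 26 infected
Step 5: +4 new -> 30 infected
Step 6: +2 new -> 32 infected
Step 7: +2 new -> 34 infected
Step 8: +1 new -> 35 infected
Step 9: +0 new -> 35 infected

Answer: 35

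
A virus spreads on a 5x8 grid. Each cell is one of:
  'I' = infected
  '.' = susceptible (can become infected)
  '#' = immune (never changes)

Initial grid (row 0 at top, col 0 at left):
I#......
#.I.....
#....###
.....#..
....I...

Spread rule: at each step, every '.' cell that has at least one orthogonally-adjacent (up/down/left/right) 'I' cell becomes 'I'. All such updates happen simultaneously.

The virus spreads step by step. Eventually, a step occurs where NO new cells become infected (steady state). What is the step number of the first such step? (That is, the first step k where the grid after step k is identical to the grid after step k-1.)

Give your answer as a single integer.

Answer: 7

Derivation:
Step 0 (initial): 3 infected
Step 1: +7 new -> 10 infected
Step 2: +9 new -> 19 infected
Step 3: +6 new -> 25 infected
Step 4: +5 new -> 30 infected
Step 5: +2 new -> 32 infected
Step 6: +1 new -> 33 infected
Step 7: +0 new -> 33 infected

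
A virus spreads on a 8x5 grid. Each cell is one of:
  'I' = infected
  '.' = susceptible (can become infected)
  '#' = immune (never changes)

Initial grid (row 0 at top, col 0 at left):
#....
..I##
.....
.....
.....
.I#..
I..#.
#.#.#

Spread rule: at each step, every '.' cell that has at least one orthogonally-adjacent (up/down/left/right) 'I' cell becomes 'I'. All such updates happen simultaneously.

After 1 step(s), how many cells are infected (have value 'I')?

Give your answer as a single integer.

Answer: 9

Derivation:
Step 0 (initial): 3 infected
Step 1: +6 new -> 9 infected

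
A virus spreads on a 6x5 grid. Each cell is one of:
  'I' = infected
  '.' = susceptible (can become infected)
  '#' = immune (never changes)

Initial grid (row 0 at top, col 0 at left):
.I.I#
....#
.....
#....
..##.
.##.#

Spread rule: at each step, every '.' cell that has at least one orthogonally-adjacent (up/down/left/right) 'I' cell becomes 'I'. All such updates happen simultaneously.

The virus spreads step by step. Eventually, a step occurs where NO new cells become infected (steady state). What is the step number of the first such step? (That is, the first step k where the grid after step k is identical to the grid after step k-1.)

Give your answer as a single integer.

Step 0 (initial): 2 infected
Step 1: +4 new -> 6 infected
Step 2: +4 new -> 10 infected
Step 3: +5 new -> 15 infected
Step 4: +3 new -> 18 infected
Step 5: +2 new -> 20 infected
Step 6: +1 new -> 21 infected
Step 7: +0 new -> 21 infected

Answer: 7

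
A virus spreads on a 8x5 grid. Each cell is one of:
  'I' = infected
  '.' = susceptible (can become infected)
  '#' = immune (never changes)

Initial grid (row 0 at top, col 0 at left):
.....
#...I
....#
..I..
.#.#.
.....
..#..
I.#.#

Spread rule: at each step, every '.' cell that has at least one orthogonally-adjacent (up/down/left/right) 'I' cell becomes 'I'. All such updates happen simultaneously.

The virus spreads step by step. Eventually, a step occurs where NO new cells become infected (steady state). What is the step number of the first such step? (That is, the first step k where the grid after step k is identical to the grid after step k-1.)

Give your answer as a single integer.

Step 0 (initial): 3 infected
Step 1: +8 new -> 11 infected
Step 2: +9 new -> 20 infected
Step 3: +7 new -> 27 infected
Step 4: +3 new -> 30 infected
Step 5: +3 new -> 33 infected
Step 6: +0 new -> 33 infected

Answer: 6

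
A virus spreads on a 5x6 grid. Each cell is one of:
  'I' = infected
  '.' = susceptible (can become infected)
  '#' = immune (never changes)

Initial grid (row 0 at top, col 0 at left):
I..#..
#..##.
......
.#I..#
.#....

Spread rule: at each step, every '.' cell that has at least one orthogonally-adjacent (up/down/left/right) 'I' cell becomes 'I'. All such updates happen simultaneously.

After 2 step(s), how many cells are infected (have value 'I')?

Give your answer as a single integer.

Answer: 13

Derivation:
Step 0 (initial): 2 infected
Step 1: +4 new -> 6 infected
Step 2: +7 new -> 13 infected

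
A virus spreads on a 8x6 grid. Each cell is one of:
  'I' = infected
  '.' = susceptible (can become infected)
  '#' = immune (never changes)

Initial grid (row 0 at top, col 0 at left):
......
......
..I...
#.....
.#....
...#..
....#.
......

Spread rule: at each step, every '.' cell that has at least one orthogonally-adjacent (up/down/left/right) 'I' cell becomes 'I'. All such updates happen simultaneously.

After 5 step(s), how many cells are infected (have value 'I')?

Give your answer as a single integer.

Step 0 (initial): 1 infected
Step 1: +4 new -> 5 infected
Step 2: +8 new -> 13 infected
Step 3: +8 new -> 21 infected
Step 4: +7 new -> 28 infected
Step 5: +7 new -> 35 infected

Answer: 35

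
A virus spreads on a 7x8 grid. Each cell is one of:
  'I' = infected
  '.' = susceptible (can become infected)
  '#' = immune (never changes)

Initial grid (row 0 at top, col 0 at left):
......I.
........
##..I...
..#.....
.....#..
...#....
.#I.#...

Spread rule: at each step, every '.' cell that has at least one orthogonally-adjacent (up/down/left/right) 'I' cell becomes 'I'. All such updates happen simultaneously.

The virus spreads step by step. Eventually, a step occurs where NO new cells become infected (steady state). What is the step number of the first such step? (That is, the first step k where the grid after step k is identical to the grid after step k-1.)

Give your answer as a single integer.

Answer: 8

Derivation:
Step 0 (initial): 3 infected
Step 1: +9 new -> 12 infected
Step 2: +11 new -> 23 infected
Step 3: +8 new -> 31 infected
Step 4: +8 new -> 39 infected
Step 5: +6 new -> 45 infected
Step 6: +3 new -> 48 infected
Step 7: +1 new -> 49 infected
Step 8: +0 new -> 49 infected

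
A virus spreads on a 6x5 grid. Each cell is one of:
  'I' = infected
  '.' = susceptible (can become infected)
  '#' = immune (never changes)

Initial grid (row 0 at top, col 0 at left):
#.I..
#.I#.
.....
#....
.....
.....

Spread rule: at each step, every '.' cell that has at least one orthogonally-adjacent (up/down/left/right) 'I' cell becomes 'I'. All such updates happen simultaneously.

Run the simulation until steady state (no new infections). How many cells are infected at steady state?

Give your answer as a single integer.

Answer: 26

Derivation:
Step 0 (initial): 2 infected
Step 1: +4 new -> 6 infected
Step 2: +4 new -> 10 infected
Step 3: +6 new -> 16 infected
Step 4: +4 new -> 20 infected
Step 5: +4 new -> 24 infected
Step 6: +2 new -> 26 infected
Step 7: +0 new -> 26 infected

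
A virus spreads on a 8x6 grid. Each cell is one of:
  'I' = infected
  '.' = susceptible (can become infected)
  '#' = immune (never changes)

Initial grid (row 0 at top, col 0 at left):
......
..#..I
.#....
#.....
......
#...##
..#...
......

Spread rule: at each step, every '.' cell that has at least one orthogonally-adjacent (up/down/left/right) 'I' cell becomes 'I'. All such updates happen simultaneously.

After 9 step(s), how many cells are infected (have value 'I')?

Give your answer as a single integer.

Answer: 37

Derivation:
Step 0 (initial): 1 infected
Step 1: +3 new -> 4 infected
Step 2: +4 new -> 8 infected
Step 3: +4 new -> 12 infected
Step 4: +4 new -> 16 infected
Step 5: +3 new -> 19 infected
Step 6: +5 new -> 24 infected
Step 7: +4 new -> 28 infected
Step 8: +5 new -> 33 infected
Step 9: +4 new -> 37 infected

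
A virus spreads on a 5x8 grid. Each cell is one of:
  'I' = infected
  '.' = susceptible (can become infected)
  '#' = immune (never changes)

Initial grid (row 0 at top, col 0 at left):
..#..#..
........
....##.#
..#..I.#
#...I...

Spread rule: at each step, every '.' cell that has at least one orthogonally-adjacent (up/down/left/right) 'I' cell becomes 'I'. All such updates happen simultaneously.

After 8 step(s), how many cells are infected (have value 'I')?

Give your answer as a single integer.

Answer: 32

Derivation:
Step 0 (initial): 2 infected
Step 1: +4 new -> 6 infected
Step 2: +4 new -> 10 infected
Step 3: +4 new -> 14 infected
Step 4: +6 new -> 20 infected
Step 5: +6 new -> 26 infected
Step 6: +3 new -> 29 infected
Step 7: +2 new -> 31 infected
Step 8: +1 new -> 32 infected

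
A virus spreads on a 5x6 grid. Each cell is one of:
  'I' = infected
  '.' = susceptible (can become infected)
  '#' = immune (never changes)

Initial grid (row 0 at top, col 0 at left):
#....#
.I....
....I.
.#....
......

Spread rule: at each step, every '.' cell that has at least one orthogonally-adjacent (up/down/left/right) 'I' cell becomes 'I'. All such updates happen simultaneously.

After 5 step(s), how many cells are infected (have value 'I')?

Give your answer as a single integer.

Step 0 (initial): 2 infected
Step 1: +8 new -> 10 infected
Step 2: +9 new -> 19 infected
Step 3: +5 new -> 24 infected
Step 4: +2 new -> 26 infected
Step 5: +1 new -> 27 infected

Answer: 27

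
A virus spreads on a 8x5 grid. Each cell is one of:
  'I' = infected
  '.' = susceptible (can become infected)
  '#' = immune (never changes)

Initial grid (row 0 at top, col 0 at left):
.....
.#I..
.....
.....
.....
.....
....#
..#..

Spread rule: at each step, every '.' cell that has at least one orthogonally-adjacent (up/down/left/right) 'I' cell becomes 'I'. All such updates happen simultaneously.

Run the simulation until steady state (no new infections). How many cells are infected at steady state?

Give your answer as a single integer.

Answer: 37

Derivation:
Step 0 (initial): 1 infected
Step 1: +3 new -> 4 infected
Step 2: +6 new -> 10 infected
Step 3: +7 new -> 17 infected
Step 4: +6 new -> 23 infected
Step 5: +5 new -> 28 infected
Step 6: +4 new -> 32 infected
Step 7: +3 new -> 35 infected
Step 8: +2 new -> 37 infected
Step 9: +0 new -> 37 infected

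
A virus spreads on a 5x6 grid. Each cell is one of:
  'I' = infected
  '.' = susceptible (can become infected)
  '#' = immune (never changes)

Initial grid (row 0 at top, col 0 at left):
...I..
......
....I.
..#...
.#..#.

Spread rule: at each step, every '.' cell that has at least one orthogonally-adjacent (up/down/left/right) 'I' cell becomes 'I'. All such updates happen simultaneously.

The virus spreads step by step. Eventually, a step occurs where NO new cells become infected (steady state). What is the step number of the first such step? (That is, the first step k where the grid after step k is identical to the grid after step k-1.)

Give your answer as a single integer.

Step 0 (initial): 2 infected
Step 1: +7 new -> 9 infected
Step 2: +7 new -> 16 infected
Step 3: +5 new -> 21 infected
Step 4: +4 new -> 25 infected
Step 5: +1 new -> 26 infected
Step 6: +1 new -> 27 infected
Step 7: +0 new -> 27 infected

Answer: 7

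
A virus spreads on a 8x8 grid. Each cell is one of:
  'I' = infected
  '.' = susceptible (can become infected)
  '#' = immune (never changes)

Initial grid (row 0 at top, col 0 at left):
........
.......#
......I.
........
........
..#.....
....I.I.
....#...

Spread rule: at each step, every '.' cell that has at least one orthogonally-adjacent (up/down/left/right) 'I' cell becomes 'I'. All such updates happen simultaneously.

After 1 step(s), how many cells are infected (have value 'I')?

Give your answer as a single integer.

Answer: 13

Derivation:
Step 0 (initial): 3 infected
Step 1: +10 new -> 13 infected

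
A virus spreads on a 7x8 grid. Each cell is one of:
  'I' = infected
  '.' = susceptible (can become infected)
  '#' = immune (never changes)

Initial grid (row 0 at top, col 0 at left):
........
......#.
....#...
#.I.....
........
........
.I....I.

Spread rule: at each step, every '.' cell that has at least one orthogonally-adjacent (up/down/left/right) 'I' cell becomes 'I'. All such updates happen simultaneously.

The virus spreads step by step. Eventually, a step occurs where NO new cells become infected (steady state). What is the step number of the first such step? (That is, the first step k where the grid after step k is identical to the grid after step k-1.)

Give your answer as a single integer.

Answer: 8

Derivation:
Step 0 (initial): 3 infected
Step 1: +10 new -> 13 infected
Step 2: +13 new -> 26 infected
Step 3: +12 new -> 38 infected
Step 4: +7 new -> 45 infected
Step 5: +4 new -> 49 infected
Step 6: +2 new -> 51 infected
Step 7: +2 new -> 53 infected
Step 8: +0 new -> 53 infected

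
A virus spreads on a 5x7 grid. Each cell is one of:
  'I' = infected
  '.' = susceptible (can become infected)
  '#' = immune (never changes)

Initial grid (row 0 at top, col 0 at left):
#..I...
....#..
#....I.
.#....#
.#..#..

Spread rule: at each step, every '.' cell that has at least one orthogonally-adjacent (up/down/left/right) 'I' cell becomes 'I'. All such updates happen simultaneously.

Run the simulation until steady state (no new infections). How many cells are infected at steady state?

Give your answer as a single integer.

Answer: 26

Derivation:
Step 0 (initial): 2 infected
Step 1: +7 new -> 9 infected
Step 2: +7 new -> 16 infected
Step 3: +5 new -> 21 infected
Step 4: +4 new -> 25 infected
Step 5: +1 new -> 26 infected
Step 6: +0 new -> 26 infected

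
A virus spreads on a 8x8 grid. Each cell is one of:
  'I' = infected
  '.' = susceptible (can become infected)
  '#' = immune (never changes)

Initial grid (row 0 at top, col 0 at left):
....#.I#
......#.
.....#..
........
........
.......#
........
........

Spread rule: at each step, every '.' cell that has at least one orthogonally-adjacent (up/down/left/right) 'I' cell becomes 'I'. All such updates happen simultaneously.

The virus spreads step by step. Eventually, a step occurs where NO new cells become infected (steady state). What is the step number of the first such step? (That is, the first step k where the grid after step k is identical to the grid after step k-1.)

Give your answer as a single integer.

Answer: 14

Derivation:
Step 0 (initial): 1 infected
Step 1: +1 new -> 2 infected
Step 2: +1 new -> 3 infected
Step 3: +1 new -> 4 infected
Step 4: +2 new -> 6 infected
Step 5: +4 new -> 10 infected
Step 6: +6 new -> 16 infected
Step 7: +8 new -> 24 infected
Step 8: +10 new -> 34 infected
Step 9: +9 new -> 43 infected
Step 10: +7 new -> 50 infected
Step 11: +5 new -> 55 infected
Step 12: +3 new -> 58 infected
Step 13: +1 new -> 59 infected
Step 14: +0 new -> 59 infected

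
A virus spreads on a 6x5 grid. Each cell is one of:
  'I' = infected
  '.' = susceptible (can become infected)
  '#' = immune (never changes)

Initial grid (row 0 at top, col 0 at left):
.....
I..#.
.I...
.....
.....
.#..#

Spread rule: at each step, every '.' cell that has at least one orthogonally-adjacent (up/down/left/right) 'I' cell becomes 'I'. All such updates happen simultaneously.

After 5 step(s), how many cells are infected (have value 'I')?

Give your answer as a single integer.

Answer: 27

Derivation:
Step 0 (initial): 2 infected
Step 1: +5 new -> 7 infected
Step 2: +6 new -> 13 infected
Step 3: +5 new -> 18 infected
Step 4: +6 new -> 24 infected
Step 5: +3 new -> 27 infected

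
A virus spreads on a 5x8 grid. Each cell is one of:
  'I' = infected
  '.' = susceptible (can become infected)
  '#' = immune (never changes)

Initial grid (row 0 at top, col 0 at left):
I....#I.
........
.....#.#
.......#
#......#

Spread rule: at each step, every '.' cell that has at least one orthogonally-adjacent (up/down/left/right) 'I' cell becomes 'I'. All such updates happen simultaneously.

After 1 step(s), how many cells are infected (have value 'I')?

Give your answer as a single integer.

Step 0 (initial): 2 infected
Step 1: +4 new -> 6 infected

Answer: 6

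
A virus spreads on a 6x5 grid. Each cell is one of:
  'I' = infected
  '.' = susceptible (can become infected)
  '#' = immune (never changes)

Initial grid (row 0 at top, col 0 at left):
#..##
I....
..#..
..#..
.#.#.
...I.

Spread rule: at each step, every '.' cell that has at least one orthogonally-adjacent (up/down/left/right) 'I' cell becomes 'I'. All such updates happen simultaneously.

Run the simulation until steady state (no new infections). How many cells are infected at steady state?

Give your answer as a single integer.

Step 0 (initial): 2 infected
Step 1: +4 new -> 6 infected
Step 2: +7 new -> 13 infected
Step 3: +6 new -> 19 infected
Step 4: +4 new -> 23 infected
Step 5: +0 new -> 23 infected

Answer: 23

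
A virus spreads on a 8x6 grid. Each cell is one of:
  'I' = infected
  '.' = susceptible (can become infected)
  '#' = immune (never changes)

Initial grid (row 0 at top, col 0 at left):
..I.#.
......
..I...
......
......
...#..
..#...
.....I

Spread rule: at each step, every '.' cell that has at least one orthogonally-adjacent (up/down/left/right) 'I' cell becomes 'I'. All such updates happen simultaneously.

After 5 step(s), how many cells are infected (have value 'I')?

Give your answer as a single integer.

Answer: 44

Derivation:
Step 0 (initial): 3 infected
Step 1: +8 new -> 11 infected
Step 2: +11 new -> 22 infected
Step 3: +12 new -> 34 infected
Step 4: +6 new -> 40 infected
Step 5: +4 new -> 44 infected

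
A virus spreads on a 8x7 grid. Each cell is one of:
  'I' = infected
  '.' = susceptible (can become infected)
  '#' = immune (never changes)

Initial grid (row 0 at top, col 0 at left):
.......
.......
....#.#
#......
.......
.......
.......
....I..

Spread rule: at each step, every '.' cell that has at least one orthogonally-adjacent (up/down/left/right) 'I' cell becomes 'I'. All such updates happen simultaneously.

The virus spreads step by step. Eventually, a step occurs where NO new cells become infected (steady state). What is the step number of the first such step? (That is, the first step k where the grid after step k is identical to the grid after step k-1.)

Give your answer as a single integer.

Step 0 (initial): 1 infected
Step 1: +3 new -> 4 infected
Step 2: +5 new -> 9 infected
Step 3: +6 new -> 15 infected
Step 4: +7 new -> 22 infected
Step 5: +6 new -> 28 infected
Step 6: +6 new -> 34 infected
Step 7: +5 new -> 39 infected
Step 8: +6 new -> 45 infected
Step 9: +5 new -> 50 infected
Step 10: +2 new -> 52 infected
Step 11: +1 new -> 53 infected
Step 12: +0 new -> 53 infected

Answer: 12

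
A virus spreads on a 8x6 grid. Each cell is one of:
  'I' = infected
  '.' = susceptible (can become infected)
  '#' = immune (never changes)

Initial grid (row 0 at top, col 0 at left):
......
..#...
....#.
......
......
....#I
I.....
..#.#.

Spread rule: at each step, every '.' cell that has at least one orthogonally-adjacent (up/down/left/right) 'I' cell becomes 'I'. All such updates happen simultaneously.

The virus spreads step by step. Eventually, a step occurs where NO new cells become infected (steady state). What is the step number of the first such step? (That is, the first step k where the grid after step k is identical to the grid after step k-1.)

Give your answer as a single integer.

Step 0 (initial): 2 infected
Step 1: +5 new -> 7 infected
Step 2: +8 new -> 15 infected
Step 3: +7 new -> 22 infected
Step 4: +7 new -> 29 infected
Step 5: +6 new -> 35 infected
Step 6: +5 new -> 40 infected
Step 7: +2 new -> 42 infected
Step 8: +1 new -> 43 infected
Step 9: +0 new -> 43 infected

Answer: 9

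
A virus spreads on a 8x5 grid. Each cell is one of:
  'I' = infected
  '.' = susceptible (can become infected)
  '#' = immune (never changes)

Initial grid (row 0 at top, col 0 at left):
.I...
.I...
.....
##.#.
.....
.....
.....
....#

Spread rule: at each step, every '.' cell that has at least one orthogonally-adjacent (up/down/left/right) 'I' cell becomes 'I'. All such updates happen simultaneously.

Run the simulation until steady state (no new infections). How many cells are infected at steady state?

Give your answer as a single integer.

Answer: 36

Derivation:
Step 0 (initial): 2 infected
Step 1: +5 new -> 7 infected
Step 2: +4 new -> 11 infected
Step 3: +4 new -> 15 infected
Step 4: +2 new -> 17 infected
Step 5: +4 new -> 21 infected
Step 6: +5 new -> 26 infected
Step 7: +5 new -> 31 infected
Step 8: +4 new -> 35 infected
Step 9: +1 new -> 36 infected
Step 10: +0 new -> 36 infected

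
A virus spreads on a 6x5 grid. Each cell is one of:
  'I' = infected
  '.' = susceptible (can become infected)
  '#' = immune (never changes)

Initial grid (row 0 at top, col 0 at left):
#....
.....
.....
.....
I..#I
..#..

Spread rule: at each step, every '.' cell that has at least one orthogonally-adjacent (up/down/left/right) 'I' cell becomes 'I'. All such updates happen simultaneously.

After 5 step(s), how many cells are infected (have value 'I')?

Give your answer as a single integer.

Step 0 (initial): 2 infected
Step 1: +5 new -> 7 infected
Step 2: +7 new -> 14 infected
Step 3: +5 new -> 19 infected
Step 4: +4 new -> 23 infected
Step 5: +3 new -> 26 infected

Answer: 26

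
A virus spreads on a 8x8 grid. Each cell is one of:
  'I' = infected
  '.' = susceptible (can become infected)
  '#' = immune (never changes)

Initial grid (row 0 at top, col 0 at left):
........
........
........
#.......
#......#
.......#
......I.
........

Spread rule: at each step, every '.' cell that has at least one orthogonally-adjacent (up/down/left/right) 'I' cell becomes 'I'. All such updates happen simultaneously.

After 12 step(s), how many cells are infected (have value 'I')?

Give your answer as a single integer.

Step 0 (initial): 1 infected
Step 1: +4 new -> 5 infected
Step 2: +5 new -> 10 infected
Step 3: +5 new -> 15 infected
Step 4: +7 new -> 22 infected
Step 5: +8 new -> 30 infected
Step 6: +9 new -> 39 infected
Step 7: +8 new -> 47 infected
Step 8: +4 new -> 51 infected
Step 9: +3 new -> 54 infected
Step 10: +3 new -> 57 infected
Step 11: +2 new -> 59 infected
Step 12: +1 new -> 60 infected

Answer: 60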